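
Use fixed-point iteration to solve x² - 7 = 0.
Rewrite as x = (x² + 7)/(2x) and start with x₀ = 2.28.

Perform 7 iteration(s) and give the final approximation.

Equation: x² - 7 = 0
Fixed-point form: x = (x² + 7)/(2x)
x₀ = 2.28

x_1 = g(2.280000) = 2.675088
x_2 = g(2.675088) = 2.645912
x_3 = g(2.645912) = 2.645751
x_4 = g(2.645751) = 2.645751
x_5 = g(2.645751) = 2.645751
x_6 = g(2.645751) = 2.645751
x_7 = g(2.645751) = 2.645751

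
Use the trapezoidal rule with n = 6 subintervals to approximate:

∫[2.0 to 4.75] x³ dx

f(x) = x³
a = 2.0, b = 4.75, n = 6
h = (b - a)/n = 0.458333

Trapezoidal rule: (h/2)[f(x₀) + 2f(x₁) + 2f(x₂) + ... + f(xₙ)]

x_0 = 2.0000, f(x_0) = 8.000000, coefficient = 1
x_1 = 2.4583, f(x_1) = 14.856698, coefficient = 2
x_2 = 2.9167, f(x_2) = 24.811921, coefficient = 2
x_3 = 3.3750, f(x_3) = 38.443359, coefficient = 2
x_4 = 3.8333, f(x_4) = 56.328704, coefficient = 2
x_5 = 4.2917, f(x_5) = 79.045645, coefficient = 2
x_6 = 4.7500, f(x_6) = 107.171875, coefficient = 1

I ≈ (0.458333/2) × 542.144531 = 124.241455
Exact value: 123.266602
Error: 0.974854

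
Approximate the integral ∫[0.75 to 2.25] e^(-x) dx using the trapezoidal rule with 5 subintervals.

f(x) = e^(-x)
a = 0.75, b = 2.25, n = 5
h = (b - a)/n = 0.300000

Trapezoidal rule: (h/2)[f(x₀) + 2f(x₁) + 2f(x₂) + ... + f(xₙ)]

x_0 = 0.7500, f(x_0) = 0.472367, coefficient = 1
x_1 = 1.0500, f(x_1) = 0.349938, coefficient = 2
x_2 = 1.3500, f(x_2) = 0.259240, coefficient = 2
x_3 = 1.6500, f(x_3) = 0.192050, coefficient = 2
x_4 = 1.9500, f(x_4) = 0.142274, coefficient = 2
x_5 = 2.2500, f(x_5) = 0.105399, coefficient = 1

I ≈ (0.300000/2) × 2.464770 = 0.369715
Exact value: 0.366967
Error: 0.002748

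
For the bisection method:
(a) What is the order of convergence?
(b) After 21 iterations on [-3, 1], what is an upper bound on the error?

(a) Bisection has linear (order 1) convergence; the error is halved each step.

(b) Error bound = (b-a)/2^n = (1 - (-3))/2^{21}
    = 4/2^{21}

(a) 1 (linear); (b) error ≤ 1.91e-06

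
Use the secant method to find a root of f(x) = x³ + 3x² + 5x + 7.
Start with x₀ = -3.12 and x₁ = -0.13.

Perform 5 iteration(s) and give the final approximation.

f(x) = x³ + 3x² + 5x + 7
x₀ = -3.12, x₁ = -0.13

Secant formula: x_{n+1} = x_n - f(x_n)(x_n - x_{n-1})/(f(x_n) - f(x_{n-1}))

Iteration 1:
  f(-3.120000) = -9.768128
  f(-0.130000) = 6.398503
  x_2 = -0.130000 - 6.398503×(-0.130000 - (-3.120000))/(6.398503 - (-9.768128))
       = -1.313396
Iteration 2:
  f(-0.130000) = 6.398503
  f(-1.313396) = 3.342428
  x_3 = -1.313396 - 3.342428×(-1.313396 - (-0.130000))/(3.342428 - 6.398503)
       = -2.607675
Iteration 3:
  f(-1.313396) = 3.342428
  f(-2.607675) = -3.370577
  x_4 = -2.607675 - (-3.370577)×(-2.607675 - (-1.313396))/(-3.370577 - 3.342428)
       = -1.957822
Iteration 4:
  f(-2.607675) = -3.370577
  f(-1.957822) = 1.205629
  x_5 = -1.957822 - 1.205629×(-1.957822 - (-2.607675))/(1.205629 - (-3.370577))
       = -2.129030
Iteration 5:
  f(-1.957822) = 1.205629
  f(-2.129030) = 0.302758
  x_6 = -2.129030 - 0.302758×(-2.129030 - (-1.957822))/(0.302758 - 1.205629)
       = -2.186440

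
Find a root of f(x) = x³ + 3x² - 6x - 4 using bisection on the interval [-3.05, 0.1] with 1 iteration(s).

f(x) = x³ + 3x² - 6x - 4
Initial interval: [-3.05, 0.1]

Iteration 1:
  c_1 = (-3.050000 + 0.100000)/2 = -1.475000
  f(c_1) = f(-1.475000) = 8.167828
  f(a) × f(c) ≥ 0, new interval: [-1.475000, 0.100000]

After 1 iteration(s), the approximation is c_1 = -1.475000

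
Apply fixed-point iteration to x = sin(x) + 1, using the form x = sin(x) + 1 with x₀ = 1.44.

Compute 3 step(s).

Equation: x = sin(x) + 1
Fixed-point form: x = sin(x) + 1
x₀ = 1.44

x_1 = g(1.440000) = 1.991458
x_2 = g(1.991458) = 1.912819
x_3 = g(1.912819) = 1.942078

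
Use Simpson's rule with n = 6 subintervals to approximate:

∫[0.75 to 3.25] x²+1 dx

f(x) = x²+1
a = 0.75, b = 3.25, n = 6
h = (b - a)/n = 0.416667

Simpson's rule: (h/3)[f(x₀) + 4f(x₁) + 2f(x₂) + ... + f(xₙ)]

x_0 = 0.7500, f(x_0) = 1.562500, coefficient = 1
x_1 = 1.1667, f(x_1) = 2.361111, coefficient = 4
x_2 = 1.5833, f(x_2) = 3.506944, coefficient = 2
x_3 = 2.0000, f(x_3) = 5.000000, coefficient = 4
x_4 = 2.4167, f(x_4) = 6.840278, coefficient = 2
x_5 = 2.8333, f(x_5) = 9.027778, coefficient = 4
x_6 = 3.2500, f(x_6) = 11.562500, coefficient = 1

I ≈ (0.416667/3) × 99.375000 = 13.802083
Exact value: 13.802083
Error: 0.000000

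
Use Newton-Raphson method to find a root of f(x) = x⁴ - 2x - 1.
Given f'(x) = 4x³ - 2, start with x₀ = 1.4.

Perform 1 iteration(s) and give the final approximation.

f(x) = x⁴ - 2x - 1
f'(x) = 4x³ - 2
x₀ = 1.4

Newton-Raphson formula: x_{n+1} = x_n - f(x_n)/f'(x_n)

Iteration 1:
  f(1.400000) = 0.041600
  f'(1.400000) = 8.976000
  x_1 = 1.400000 - 0.041600/8.976000 = 1.395365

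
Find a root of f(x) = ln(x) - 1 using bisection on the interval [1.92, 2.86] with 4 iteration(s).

f(x) = ln(x) - 1
Initial interval: [1.92, 2.86]

Iteration 1:
  c_1 = (1.920000 + 2.860000)/2 = 2.390000
  f(c_1) = f(2.390000) = -0.128707
  f(a) × f(c) ≥ 0, new interval: [2.390000, 2.860000]
Iteration 2:
  c_2 = (2.390000 + 2.860000)/2 = 2.625000
  f(c_2) = f(2.625000) = -0.034919
  f(a) × f(c) ≥ 0, new interval: [2.625000, 2.860000]
Iteration 3:
  c_3 = (2.625000 + 2.860000)/2 = 2.742500
  f(c_3) = f(2.742500) = 0.008870
  f(a) × f(c) < 0, new interval: [2.625000, 2.742500]
Iteration 4:
  c_4 = (2.625000 + 2.742500)/2 = 2.683750
  f(c_4) = f(2.683750) = -0.012785
  f(a) × f(c) ≥ 0, new interval: [2.683750, 2.742500]

After 4 iteration(s), the approximation is c_4 = 2.683750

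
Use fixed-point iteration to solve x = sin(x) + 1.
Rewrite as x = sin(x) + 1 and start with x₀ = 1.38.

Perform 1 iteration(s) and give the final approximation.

Equation: x = sin(x) + 1
Fixed-point form: x = sin(x) + 1
x₀ = 1.38

x_1 = g(1.380000) = 1.981854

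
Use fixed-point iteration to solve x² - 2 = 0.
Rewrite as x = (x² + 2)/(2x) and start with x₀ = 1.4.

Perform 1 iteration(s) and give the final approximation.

Equation: x² - 2 = 0
Fixed-point form: x = (x² + 2)/(2x)
x₀ = 1.4

x_1 = g(1.400000) = 1.414286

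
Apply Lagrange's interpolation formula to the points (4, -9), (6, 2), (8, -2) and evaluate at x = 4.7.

Lagrange interpolation formula:
P(x) = Σ yᵢ × Lᵢ(x)
where Lᵢ(x) = Π_{j≠i} (x - xⱼ)/(xᵢ - xⱼ)

L_0(4.7) = (4.7 - 6)/(4 - 6) × (4.7 - 8)/(4 - 8) = 0.536250
L_1(4.7) = (4.7 - 4)/(6 - 4) × (4.7 - 8)/(6 - 8) = 0.577500
L_2(4.7) = (4.7 - 4)/(8 - 4) × (4.7 - 6)/(8 - 6) = -0.113750

P(4.7) = (-9)×L_0(4.7) + 2×L_1(4.7) + (-2)×L_2(4.7)
P(4.7) = -3.443750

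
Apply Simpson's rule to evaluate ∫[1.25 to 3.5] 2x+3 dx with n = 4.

f(x) = 2x+3
a = 1.25, b = 3.5, n = 4
h = (b - a)/n = 0.562500

Simpson's rule: (h/3)[f(x₀) + 4f(x₁) + 2f(x₂) + ... + f(xₙ)]

x_0 = 1.2500, f(x_0) = 5.500000, coefficient = 1
x_1 = 1.8125, f(x_1) = 6.625000, coefficient = 4
x_2 = 2.3750, f(x_2) = 7.750000, coefficient = 2
x_3 = 2.9375, f(x_3) = 8.875000, coefficient = 4
x_4 = 3.5000, f(x_4) = 10.000000, coefficient = 1

I ≈ (0.562500/3) × 93.000000 = 17.437500
Exact value: 17.437500
Error: 0.000000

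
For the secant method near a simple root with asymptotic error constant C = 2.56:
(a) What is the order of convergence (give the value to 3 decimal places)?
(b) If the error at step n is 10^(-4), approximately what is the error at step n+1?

(a) Secant method has superlinear convergence with order φ = (1+√5)/2 ≈ 1.618.
    This means |e_{n+1}| ≈ C|e_n|^1.618.

(b) With |e_n| = 10^(-4) and C = 2.56:
    |e_{n+1}| ≈ 2.56 × (10^(-4))^1.618 = 2.56 × 10^(-6.47)

(a) ≈ 1.618 (golden ratio); (b) |e_{n+1}| ≈ 8.632e-07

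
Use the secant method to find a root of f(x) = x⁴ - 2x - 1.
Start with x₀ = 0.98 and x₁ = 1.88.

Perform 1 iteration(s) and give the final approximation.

f(x) = x⁴ - 2x - 1
x₀ = 0.98, x₁ = 1.88

Secant formula: x_{n+1} = x_n - f(x_n)(x_n - x_{n-1})/(f(x_n) - f(x_{n-1}))

Iteration 1:
  f(0.980000) = -2.037632
  f(1.880000) = 7.731983
  x_2 = 1.880000 - 7.731983×(1.880000 - 0.980000)/(7.731983 - (-2.037632))
       = 1.167711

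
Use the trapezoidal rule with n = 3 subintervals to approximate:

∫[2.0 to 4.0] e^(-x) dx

f(x) = e^(-x)
a = 2.0, b = 4.0, n = 3
h = (b - a)/n = 0.666667

Trapezoidal rule: (h/2)[f(x₀) + 2f(x₁) + 2f(x₂) + ... + f(xₙ)]

x_0 = 2.0000, f(x_0) = 0.135335, coefficient = 1
x_1 = 2.6667, f(x_1) = 0.069483, coefficient = 2
x_2 = 3.3333, f(x_2) = 0.035674, coefficient = 2
x_3 = 4.0000, f(x_3) = 0.018316, coefficient = 1

I ≈ (0.666667/2) × 0.363966 = 0.121322
Exact value: 0.117020
Error: 0.004302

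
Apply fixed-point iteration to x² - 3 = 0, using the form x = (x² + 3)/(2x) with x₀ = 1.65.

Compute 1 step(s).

Equation: x² - 3 = 0
Fixed-point form: x = (x² + 3)/(2x)
x₀ = 1.65

x_1 = g(1.650000) = 1.734091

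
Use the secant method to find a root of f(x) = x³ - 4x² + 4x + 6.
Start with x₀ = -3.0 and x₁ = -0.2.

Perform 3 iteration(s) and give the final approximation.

f(x) = x³ - 4x² + 4x + 6
x₀ = -3.0, x₁ = -0.2

Secant formula: x_{n+1} = x_n - f(x_n)(x_n - x_{n-1})/(f(x_n) - f(x_{n-1}))

Iteration 1:
  f(-3.000000) = -69.000000
  f(-0.200000) = 5.032000
  x_2 = -0.200000 - 5.032000×(-0.200000 - (-3.000000))/(5.032000 - (-69.000000))
       = -0.390318
Iteration 2:
  f(-0.200000) = 5.032000
  f(-0.390318) = 3.769873
  x_3 = -0.390318 - 3.769873×(-0.390318 - (-0.200000))/(3.769873 - 5.032000)
       = -0.958782
Iteration 3:
  f(-0.390318) = 3.769873
  f(-0.958782) = -2.393550
  x_4 = -0.958782 - (-2.393550)×(-0.958782 - (-0.390318))/(-2.393550 - 3.769873)
       = -0.738020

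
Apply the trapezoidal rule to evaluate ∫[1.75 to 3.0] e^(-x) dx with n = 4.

f(x) = e^(-x)
a = 1.75, b = 3.0, n = 4
h = (b - a)/n = 0.312500

Trapezoidal rule: (h/2)[f(x₀) + 2f(x₁) + 2f(x₂) + ... + f(xₙ)]

x_0 = 1.7500, f(x_0) = 0.173774, coefficient = 1
x_1 = 2.0625, f(x_1) = 0.127136, coefficient = 2
x_2 = 2.3750, f(x_2) = 0.093014, coefficient = 2
x_3 = 2.6875, f(x_3) = 0.068051, coefficient = 2
x_4 = 3.0000, f(x_4) = 0.049787, coefficient = 1

I ≈ (0.312500/2) × 0.799963 = 0.124994
Exact value: 0.123987
Error: 0.001007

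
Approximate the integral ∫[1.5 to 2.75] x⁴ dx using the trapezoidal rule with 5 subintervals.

f(x) = x⁴
a = 1.5, b = 2.75, n = 5
h = (b - a)/n = 0.250000

Trapezoidal rule: (h/2)[f(x₀) + 2f(x₁) + 2f(x₂) + ... + f(xₙ)]

x_0 = 1.5000, f(x_0) = 5.062500, coefficient = 1
x_1 = 1.7500, f(x_1) = 9.378906, coefficient = 2
x_2 = 2.0000, f(x_2) = 16.000000, coefficient = 2
x_3 = 2.2500, f(x_3) = 25.628906, coefficient = 2
x_4 = 2.5000, f(x_4) = 39.062500, coefficient = 2
x_5 = 2.7500, f(x_5) = 57.191406, coefficient = 1

I ≈ (0.250000/2) × 242.394531 = 30.299316
Exact value: 29.936523
Error: 0.362793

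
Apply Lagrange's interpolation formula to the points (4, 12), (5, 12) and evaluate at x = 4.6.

Lagrange interpolation formula:
P(x) = Σ yᵢ × Lᵢ(x)
where Lᵢ(x) = Π_{j≠i} (x - xⱼ)/(xᵢ - xⱼ)

L_0(4.6) = (4.6 - 5)/(4 - 5) = 0.400000
L_1(4.6) = (4.6 - 4)/(5 - 4) = 0.600000

P(4.6) = 12×L_0(4.6) + 12×L_1(4.6)
P(4.6) = 12.000000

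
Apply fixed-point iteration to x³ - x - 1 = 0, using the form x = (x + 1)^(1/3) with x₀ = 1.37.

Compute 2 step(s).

Equation: x³ - x - 1 = 0
Fixed-point form: x = (x + 1)^(1/3)
x₀ = 1.37

x_1 = g(1.370000) = 1.333264
x_2 = g(1.333264) = 1.326339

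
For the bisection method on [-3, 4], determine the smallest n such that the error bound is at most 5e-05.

We need (b-a)/2^n ≤ 5e-05
(4 - (-3))/2^n ≤ 5e-05
7/2^n ≤ 5e-05
2^n ≥ 140000
n ≥ log₂(140000) = 17.10
n ≥ 18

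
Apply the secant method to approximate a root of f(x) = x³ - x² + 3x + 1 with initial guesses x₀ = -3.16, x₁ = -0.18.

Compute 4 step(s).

f(x) = x³ - x² + 3x + 1
x₀ = -3.16, x₁ = -0.18

Secant formula: x_{n+1} = x_n - f(x_n)(x_n - x_{n-1})/(f(x_n) - f(x_{n-1}))

Iteration 1:
  f(-3.160000) = -50.020096
  f(-0.180000) = 0.421768
  x_2 = -0.180000 - 0.421768×(-0.180000 - (-3.160000))/(0.421768 - (-50.020096))
       = -0.204917
Iteration 2:
  f(-0.180000) = 0.421768
  f(-0.204917) = 0.334653
  x_3 = -0.204917 - 0.334653×(-0.204917 - (-0.180000))/(0.334653 - 0.421768)
       = -0.300636
Iteration 3:
  f(-0.204917) = 0.334653
  f(-0.300636) = -0.019463
  x_4 = -0.300636 - (-0.019463)×(-0.300636 - (-0.204917))/(-0.019463 - 0.334653)
       = -0.295375
Iteration 4:
  f(-0.300636) = -0.019463
  f(-0.295375) = 0.000857
  x_5 = -0.295375 - 0.000857×(-0.295375 - (-0.300636))/(0.000857 - (-0.019463))
       = -0.295597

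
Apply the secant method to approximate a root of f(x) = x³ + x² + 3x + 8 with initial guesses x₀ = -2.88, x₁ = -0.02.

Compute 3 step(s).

f(x) = x³ + x² + 3x + 8
x₀ = -2.88, x₁ = -0.02

Secant formula: x_{n+1} = x_n - f(x_n)(x_n - x_{n-1})/(f(x_n) - f(x_{n-1}))

Iteration 1:
  f(-2.880000) = -16.233472
  f(-0.020000) = 7.940392
  x_2 = -0.020000 - 7.940392×(-0.020000 - (-2.880000))/(7.940392 - (-16.233472))
       = -0.959425
Iteration 2:
  f(-0.020000) = 7.940392
  f(-0.959425) = 5.159076
  x_3 = -0.959425 - 5.159076×(-0.959425 - (-0.020000))/(5.159076 - 7.940392)
       = -2.701967
Iteration 3:
  f(-0.959425) = 5.159076
  f(-2.701967) = -12.531333
  x_4 = -2.701967 - (-12.531333)×(-2.701967 - (-0.959425))/(-12.531333 - 5.159076)
       = -1.467604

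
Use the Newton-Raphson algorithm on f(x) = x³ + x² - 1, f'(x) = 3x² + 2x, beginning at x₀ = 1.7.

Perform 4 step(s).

f(x) = x³ + x² - 1
f'(x) = 3x² + 2x
x₀ = 1.7

Newton-Raphson formula: x_{n+1} = x_n - f(x_n)/f'(x_n)

Iteration 1:
  f(1.700000) = 6.803000
  f'(1.700000) = 12.070000
  x_1 = 1.700000 - 6.803000/12.070000 = 1.136371
Iteration 2:
  f(1.136371) = 1.758780
  f'(1.136371) = 6.146761
  x_2 = 1.136371 - 1.758780/6.146761 = 0.850240
Iteration 3:
  f(0.850240) = 0.337553
  f'(0.850240) = 3.869204
  x_3 = 0.850240 - 0.337553/3.869204 = 0.762999
Iteration 4:
  f(0.762999) = 0.026360
  f'(0.762999) = 3.272500
  x_4 = 0.762999 - 0.026360/3.272500 = 0.754944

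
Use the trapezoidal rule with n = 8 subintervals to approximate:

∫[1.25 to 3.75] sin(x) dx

f(x) = sin(x)
a = 1.25, b = 3.75, n = 8
h = (b - a)/n = 0.312500

Trapezoidal rule: (h/2)[f(x₀) + 2f(x₁) + 2f(x₂) + ... + f(xₙ)]

x_0 = 1.2500, f(x_0) = 0.948985, coefficient = 1
x_1 = 1.5625, f(x_1) = 0.999966, coefficient = 2
x_2 = 1.8750, f(x_2) = 0.954086, coefficient = 2
x_3 = 2.1875, f(x_3) = 0.815789, coefficient = 2
x_4 = 2.5000, f(x_4) = 0.598472, coefficient = 2
x_5 = 2.8125, f(x_5) = 0.323185, coefficient = 2
x_6 = 3.1250, f(x_6) = 0.016592, coefficient = 2
x_7 = 3.4375, f(x_7) = -0.291608, coefficient = 2
x_8 = 3.7500, f(x_8) = -0.571561, coefficient = 1

I ≈ (0.312500/2) × 7.210386 = 1.126623
Exact value: 1.135882
Error: 0.009259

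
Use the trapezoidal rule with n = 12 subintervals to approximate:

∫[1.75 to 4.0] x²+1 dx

f(x) = x²+1
a = 1.75, b = 4.0, n = 12
h = (b - a)/n = 0.187500

Trapezoidal rule: (h/2)[f(x₀) + 2f(x₁) + 2f(x₂) + ... + f(xₙ)]

x_0 = 1.7500, f(x_0) = 4.062500, coefficient = 1
x_1 = 1.9375, f(x_1) = 4.753906, coefficient = 2
x_2 = 2.1250, f(x_2) = 5.515625, coefficient = 2
x_3 = 2.3125, f(x_3) = 6.347656, coefficient = 2
x_4 = 2.5000, f(x_4) = 7.250000, coefficient = 2
x_5 = 2.6875, f(x_5) = 8.222656, coefficient = 2
x_6 = 2.8750, f(x_6) = 9.265625, coefficient = 2
x_7 = 3.0625, f(x_7) = 10.378906, coefficient = 2
x_8 = 3.2500, f(x_8) = 11.562500, coefficient = 2
x_9 = 3.4375, f(x_9) = 12.816406, coefficient = 2
x_10 = 3.6250, f(x_10) = 14.140625, coefficient = 2
x_11 = 3.8125, f(x_11) = 15.535156, coefficient = 2
x_12 = 4.0000, f(x_12) = 17.000000, coefficient = 1

I ≈ (0.187500/2) × 232.640625 = 21.810059
Exact value: 21.796875
Error: 0.013184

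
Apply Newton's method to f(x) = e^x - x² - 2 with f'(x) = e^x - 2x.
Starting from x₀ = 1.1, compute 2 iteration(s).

f(x) = e^x - x² - 2
f'(x) = e^x - 2x
x₀ = 1.1

Newton-Raphson formula: x_{n+1} = x_n - f(x_n)/f'(x_n)

Iteration 1:
  f(1.100000) = -0.205834
  f'(1.100000) = 0.804166
  x_1 = 1.100000 - (-0.205834)/0.804166 = 1.355960
Iteration 2:
  f(1.355960) = 0.041856
  f'(1.355960) = 1.168564
  x_2 = 1.355960 - 0.041856/1.168564 = 1.320141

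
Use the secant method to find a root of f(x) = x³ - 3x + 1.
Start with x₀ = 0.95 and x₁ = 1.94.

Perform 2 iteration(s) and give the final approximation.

f(x) = x³ - 3x + 1
x₀ = 0.95, x₁ = 1.94

Secant formula: x_{n+1} = x_n - f(x_n)(x_n - x_{n-1})/(f(x_n) - f(x_{n-1}))

Iteration 1:
  f(0.950000) = -0.992625
  f(1.940000) = 2.481384
  x_2 = 1.940000 - 2.481384×(1.940000 - 0.950000)/(2.481384 - (-0.992625))
       = 1.232872
Iteration 2:
  f(1.940000) = 2.481384
  f(1.232872) = -0.824684
  x_3 = 1.232872 - (-0.824684)×(1.232872 - 1.940000)/(-0.824684 - 2.481384)
       = 1.409262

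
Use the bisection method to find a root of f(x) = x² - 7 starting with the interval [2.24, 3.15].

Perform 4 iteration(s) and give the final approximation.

f(x) = x² - 7
Initial interval: [2.24, 3.15]

Iteration 1:
  c_1 = (2.240000 + 3.150000)/2 = 2.695000
  f(c_1) = f(2.695000) = 0.263025
  f(a) × f(c) < 0, new interval: [2.240000, 2.695000]
Iteration 2:
  c_2 = (2.240000 + 2.695000)/2 = 2.467500
  f(c_2) = f(2.467500) = -0.911444
  f(a) × f(c) ≥ 0, new interval: [2.467500, 2.695000]
Iteration 3:
  c_3 = (2.467500 + 2.695000)/2 = 2.581250
  f(c_3) = f(2.581250) = -0.337148
  f(a) × f(c) ≥ 0, new interval: [2.581250, 2.695000]
Iteration 4:
  c_4 = (2.581250 + 2.695000)/2 = 2.638125
  f(c_4) = f(2.638125) = -0.040296
  f(a) × f(c) ≥ 0, new interval: [2.638125, 2.695000]

After 4 iteration(s), the approximation is c_4 = 2.638125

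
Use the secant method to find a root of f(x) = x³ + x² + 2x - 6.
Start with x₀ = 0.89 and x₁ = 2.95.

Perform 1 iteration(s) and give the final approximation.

f(x) = x³ + x² + 2x - 6
x₀ = 0.89, x₁ = 2.95

Secant formula: x_{n+1} = x_n - f(x_n)(x_n - x_{n-1})/(f(x_n) - f(x_{n-1}))

Iteration 1:
  f(0.890000) = -2.722931
  f(2.950000) = 34.274875
  x_2 = 2.950000 - 34.274875×(2.950000 - 0.890000)/(34.274875 - (-2.722931))
       = 1.041610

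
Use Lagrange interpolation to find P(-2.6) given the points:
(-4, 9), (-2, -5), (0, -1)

Lagrange interpolation formula:
P(x) = Σ yᵢ × Lᵢ(x)
where Lᵢ(x) = Π_{j≠i} (x - xⱼ)/(xᵢ - xⱼ)

L_0(-2.6) = (-2.6 - (-2))/(-4 - (-2)) × (-2.6 - 0)/(-4 - 0) = 0.195000
L_1(-2.6) = (-2.6 - (-4))/(-2 - (-4)) × (-2.6 - 0)/(-2 - 0) = 0.910000
L_2(-2.6) = (-2.6 - (-4))/(0 - (-4)) × (-2.6 - (-2))/(0 - (-2)) = -0.105000

P(-2.6) = 9×L_0(-2.6) + (-5)×L_1(-2.6) + (-1)×L_2(-2.6)
P(-2.6) = -2.690000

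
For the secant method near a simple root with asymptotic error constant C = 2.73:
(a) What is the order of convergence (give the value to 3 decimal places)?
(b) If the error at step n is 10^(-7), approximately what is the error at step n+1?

(a) Secant method has superlinear convergence with order φ = (1+√5)/2 ≈ 1.618.
    This means |e_{n+1}| ≈ C|e_n|^1.618.

(b) With |e_n| = 10^(-7) and C = 2.73:
    |e_{n+1}| ≈ 2.73 × (10^(-7))^1.618 = 2.73 × 10^(-11.33)

(a) ≈ 1.618 (golden ratio); (b) |e_{n+1}| ≈ 1.288e-11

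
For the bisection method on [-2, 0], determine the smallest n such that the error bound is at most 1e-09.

We need (b-a)/2^n ≤ 1e-09
(0 - (-2))/2^n ≤ 1e-09
2/2^n ≤ 1e-09
2^n ≥ 2000000000
n ≥ log₂(2000000000) = 30.90
n ≥ 31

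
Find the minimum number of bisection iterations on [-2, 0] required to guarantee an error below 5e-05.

We need (b-a)/2^n ≤ 5e-05
(0 - (-2))/2^n ≤ 5e-05
2/2^n ≤ 5e-05
2^n ≥ 40000
n ≥ log₂(40000) = 15.29
n ≥ 16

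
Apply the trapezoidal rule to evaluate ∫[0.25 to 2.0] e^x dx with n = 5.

f(x) = e^x
a = 0.25, b = 2.0, n = 5
h = (b - a)/n = 0.350000

Trapezoidal rule: (h/2)[f(x₀) + 2f(x₁) + 2f(x₂) + ... + f(xₙ)]

x_0 = 0.2500, f(x_0) = 1.284025, coefficient = 1
x_1 = 0.6000, f(x_1) = 1.822119, coefficient = 2
x_2 = 0.9500, f(x_2) = 2.585710, coefficient = 2
x_3 = 1.3000, f(x_3) = 3.669297, coefficient = 2
x_4 = 1.6500, f(x_4) = 5.206980, coefficient = 2
x_5 = 2.0000, f(x_5) = 7.389056, coefficient = 1

I ≈ (0.350000/2) × 35.241291 = 6.167226
Exact value: 6.105031
Error: 0.062195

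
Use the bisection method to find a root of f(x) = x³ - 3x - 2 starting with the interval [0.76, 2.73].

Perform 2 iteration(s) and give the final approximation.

f(x) = x³ - 3x - 2
Initial interval: [0.76, 2.73]

Iteration 1:
  c_1 = (0.760000 + 2.730000)/2 = 1.745000
  f(c_1) = f(1.745000) = -1.921431
  f(a) × f(c) ≥ 0, new interval: [1.745000, 2.730000]
Iteration 2:
  c_2 = (1.745000 + 2.730000)/2 = 2.237500
  f(c_2) = f(2.237500) = 2.489334
  f(a) × f(c) < 0, new interval: [1.745000, 2.237500]

After 2 iteration(s), the approximation is c_2 = 2.237500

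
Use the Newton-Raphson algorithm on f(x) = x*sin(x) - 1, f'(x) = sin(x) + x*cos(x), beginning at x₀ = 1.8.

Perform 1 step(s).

f(x) = x*sin(x) - 1
f'(x) = sin(x) + x*cos(x)
x₀ = 1.8

Newton-Raphson formula: x_{n+1} = x_n - f(x_n)/f'(x_n)

Iteration 1:
  f(1.800000) = 0.752926
  f'(1.800000) = 0.564884
  x_1 = 1.800000 - 0.752926/0.564884 = 0.467114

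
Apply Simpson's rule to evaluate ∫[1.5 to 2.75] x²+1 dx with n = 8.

f(x) = x²+1
a = 1.5, b = 2.75, n = 8
h = (b - a)/n = 0.156250

Simpson's rule: (h/3)[f(x₀) + 4f(x₁) + 2f(x₂) + ... + f(xₙ)]

x_0 = 1.5000, f(x_0) = 3.250000, coefficient = 1
x_1 = 1.6562, f(x_1) = 3.743164, coefficient = 4
x_2 = 1.8125, f(x_2) = 4.285156, coefficient = 2
x_3 = 1.9688, f(x_3) = 4.875977, coefficient = 4
x_4 = 2.1250, f(x_4) = 5.515625, coefficient = 2
x_5 = 2.2812, f(x_5) = 6.204102, coefficient = 4
x_6 = 2.4375, f(x_6) = 6.941406, coefficient = 2
x_7 = 2.5938, f(x_7) = 7.727539, coefficient = 4
x_8 = 2.7500, f(x_8) = 8.562500, coefficient = 1

I ≈ (0.156250/3) × 135.500000 = 7.057292
Exact value: 7.057292
Error: 0.000000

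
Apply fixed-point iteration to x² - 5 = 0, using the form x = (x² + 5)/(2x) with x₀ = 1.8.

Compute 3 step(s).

Equation: x² - 5 = 0
Fixed-point form: x = (x² + 5)/(2x)
x₀ = 1.8

x_1 = g(1.800000) = 2.288889
x_2 = g(2.288889) = 2.236677
x_3 = g(2.236677) = 2.236068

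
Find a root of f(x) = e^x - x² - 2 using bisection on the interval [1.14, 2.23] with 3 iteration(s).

f(x) = e^x - x² - 2
Initial interval: [1.14, 2.23]

Iteration 1:
  c_1 = (1.140000 + 2.230000)/2 = 1.685000
  f(c_1) = f(1.685000) = 0.553226
  f(a) × f(c) < 0, new interval: [1.140000, 1.685000]
Iteration 2:
  c_2 = (1.140000 + 1.685000)/2 = 1.412500
  f(c_2) = f(1.412500) = 0.111052
  f(a) × f(c) < 0, new interval: [1.140000, 1.412500]
Iteration 3:
  c_3 = (1.140000 + 1.412500)/2 = 1.276250
  f(c_3) = f(1.276250) = -0.045636
  f(a) × f(c) ≥ 0, new interval: [1.276250, 1.412500]

After 3 iteration(s), the approximation is c_3 = 1.276250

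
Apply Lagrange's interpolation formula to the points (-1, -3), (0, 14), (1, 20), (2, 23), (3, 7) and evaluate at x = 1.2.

Lagrange interpolation formula:
P(x) = Σ yᵢ × Lᵢ(x)
where Lᵢ(x) = Π_{j≠i} (x - xⱼ)/(xᵢ - xⱼ)

L_0(1.2) = (1.2 - 0)/(-1 - 0) × (1.2 - 1)/(-1 - 1) × (1.2 - 2)/(-1 - 2) × (1.2 - 3)/(-1 - 3) = 0.014400
L_1(1.2) = (1.2 - (-1))/(0 - (-1)) × (1.2 - 1)/(0 - 1) × (1.2 - 2)/(0 - 2) × (1.2 - 3)/(0 - 3) = -0.105600
L_2(1.2) = (1.2 - (-1))/(1 - (-1)) × (1.2 - 0)/(1 - 0) × (1.2 - 2)/(1 - 2) × (1.2 - 3)/(1 - 3) = 0.950400
L_3(1.2) = (1.2 - (-1))/(2 - (-1)) × (1.2 - 0)/(2 - 0) × (1.2 - 1)/(2 - 1) × (1.2 - 3)/(2 - 3) = 0.158400
L_4(1.2) = (1.2 - (-1))/(3 - (-1)) × (1.2 - 0)/(3 - 0) × (1.2 - 1)/(3 - 1) × (1.2 - 2)/(3 - 2) = -0.017600

P(1.2) = (-3)×L_0(1.2) + 14×L_1(1.2) + 20×L_2(1.2) + 23×L_3(1.2) + 7×L_4(1.2)
P(1.2) = 21.006400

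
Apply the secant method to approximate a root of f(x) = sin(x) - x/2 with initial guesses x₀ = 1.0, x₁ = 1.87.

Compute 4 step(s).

f(x) = sin(x) - x/2
x₀ = 1.0, x₁ = 1.87

Secant formula: x_{n+1} = x_n - f(x_n)(x_n - x_{n-1})/(f(x_n) - f(x_{n-1}))

Iteration 1:
  f(1.000000) = 0.341471
  f(1.870000) = 0.020572
  x_2 = 1.870000 - 0.020572×(1.870000 - 1.000000)/(0.020572 - 0.341471)
       = 1.925772
Iteration 2:
  f(1.870000) = 0.020572
  f(1.925772) = -0.025231
  x_3 = 1.925772 - (-0.025231)×(1.925772 - 1.870000)/(-0.025231 - 0.020572)
       = 1.895049
Iteration 3:
  f(1.925772) = -0.025231
  f(1.895049) = 0.000364
  x_4 = 1.895049 - 0.000364×(1.895049 - 1.925772)/(0.000364 - (-0.025231))
       = 1.895487
Iteration 4:
  f(1.895049) = 0.000364
  f(1.895487) = 0.000006
  x_5 = 1.895487 - 0.000006×(1.895487 - 1.895049)/(0.000006 - 0.000364)
       = 1.895494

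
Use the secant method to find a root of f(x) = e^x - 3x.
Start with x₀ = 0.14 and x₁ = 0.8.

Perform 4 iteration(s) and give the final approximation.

f(x) = e^x - 3x
x₀ = 0.14, x₁ = 0.8

Secant formula: x_{n+1} = x_n - f(x_n)(x_n - x_{n-1})/(f(x_n) - f(x_{n-1}))

Iteration 1:
  f(0.140000) = 0.730274
  f(0.800000) = -0.174459
  x_2 = 0.800000 - (-0.174459)×(0.800000 - 0.140000)/(-0.174459 - 0.730274)
       = 0.672733
Iteration 2:
  f(0.800000) = -0.174459
  f(0.672733) = -0.058613
  x_3 = 0.672733 - (-0.058613)×(0.672733 - 0.800000)/(-0.058613 - (-0.174459))
       = 0.608341
Iteration 3:
  f(0.672733) = -0.058613
  f(0.608341) = 0.012358
  x_4 = 0.608341 - 0.012358×(0.608341 - 0.672733)/(0.012358 - (-0.058613))
       = 0.619553
Iteration 4:
  f(0.608341) = 0.012358
  f(0.619553) = -0.000562
  x_5 = 0.619553 - (-0.000562)×(0.619553 - 0.608341)/(-0.000562 - 0.012358)
       = 0.619066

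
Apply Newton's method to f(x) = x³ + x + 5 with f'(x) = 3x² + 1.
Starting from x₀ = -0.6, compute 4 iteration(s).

f(x) = x³ + x + 5
f'(x) = 3x² + 1
x₀ = -0.6

Newton-Raphson formula: x_{n+1} = x_n - f(x_n)/f'(x_n)

Iteration 1:
  f(-0.600000) = 4.184000
  f'(-0.600000) = 2.080000
  x_1 = -0.600000 - 4.184000/2.080000 = -2.611538
Iteration 2:
  f(-2.611538) = -15.422578
  f'(-2.611538) = 21.460399
  x_2 = -2.611538 - (-15.422578)/21.460399 = -1.892886
Iteration 3:
  f(-1.892886) = -3.675124
  f'(-1.892886) = 11.749047
  x_3 = -1.892886 - (-3.675124)/11.749047 = -1.580084
Iteration 4:
  f(-1.580084) = -0.525022
  f'(-1.580084) = 8.489993
  x_4 = -1.580084 - (-0.525022)/8.489993 = -1.518244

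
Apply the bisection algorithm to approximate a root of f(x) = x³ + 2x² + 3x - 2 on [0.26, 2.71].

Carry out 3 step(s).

f(x) = x³ + 2x² + 3x - 2
Initial interval: [0.26, 2.71]

Iteration 1:
  c_1 = (0.260000 + 2.710000)/2 = 1.485000
  f(c_1) = f(1.485000) = 10.140209
  f(a) × f(c) < 0, new interval: [0.260000, 1.485000]
Iteration 2:
  c_2 = (0.260000 + 1.485000)/2 = 0.872500
  f(c_2) = f(0.872500) = 2.804209
  f(a) × f(c) < 0, new interval: [0.260000, 0.872500]
Iteration 3:
  c_3 = (0.260000 + 0.872500)/2 = 0.566250
  f(c_3) = f(0.566250) = 0.521590
  f(a) × f(c) < 0, new interval: [0.260000, 0.566250]

After 3 iteration(s), the approximation is c_3 = 0.566250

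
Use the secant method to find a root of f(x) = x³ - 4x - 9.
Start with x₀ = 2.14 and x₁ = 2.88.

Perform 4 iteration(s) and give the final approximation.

f(x) = x³ - 4x - 9
x₀ = 2.14, x₁ = 2.88

Secant formula: x_{n+1} = x_n - f(x_n)(x_n - x_{n-1})/(f(x_n) - f(x_{n-1}))

Iteration 1:
  f(2.140000) = -7.759656
  f(2.880000) = 3.367872
  x_2 = 2.880000 - 3.367872×(2.880000 - 2.140000)/(3.367872 - (-7.759656))
       = 2.656031
Iteration 2:
  f(2.880000) = 3.367872
  f(2.656031) = -0.887158
  x_3 = 2.656031 - (-0.887158)×(2.656031 - 2.880000)/(-0.887158 - 3.367872)
       = 2.702727
Iteration 3:
  f(2.656031) = -0.887158
  f(2.702727) = -0.068201
  x_4 = 2.702727 - (-0.068201)×(2.702727 - 2.656031)/(-0.068201 - (-0.887158))
       = 2.706616
Iteration 4:
  f(2.702727) = -0.068201
  f(2.706616) = 0.001587
  x_5 = 2.706616 - 0.001587×(2.706616 - 2.702727)/(0.001587 - (-0.068201))
       = 2.706528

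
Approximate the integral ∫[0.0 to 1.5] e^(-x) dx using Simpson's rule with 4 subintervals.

f(x) = e^(-x)
a = 0.0, b = 1.5, n = 4
h = (b - a)/n = 0.375000

Simpson's rule: (h/3)[f(x₀) + 4f(x₁) + 2f(x₂) + ... + f(xₙ)]

x_0 = 0.0000, f(x_0) = 1.000000, coefficient = 1
x_1 = 0.3750, f(x_1) = 0.687289, coefficient = 4
x_2 = 0.7500, f(x_2) = 0.472367, coefficient = 2
x_3 = 1.1250, f(x_3) = 0.324652, coefficient = 4
x_4 = 1.5000, f(x_4) = 0.223130, coefficient = 1

I ≈ (0.375000/3) × 6.215630 = 0.776954
Exact value: 0.776870
Error: 0.000084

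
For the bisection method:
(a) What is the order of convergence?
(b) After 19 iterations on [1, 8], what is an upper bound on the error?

(a) Bisection has linear (order 1) convergence; the error is halved each step.

(b) Error bound = (b-a)/2^n = (8 - 1)/2^{19}
    = 7/2^{19}

(a) 1 (linear); (b) error ≤ 1.34e-05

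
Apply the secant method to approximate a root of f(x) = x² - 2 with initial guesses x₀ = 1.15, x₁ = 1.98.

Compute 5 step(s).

f(x) = x² - 2
x₀ = 1.15, x₁ = 1.98

Secant formula: x_{n+1} = x_n - f(x_n)(x_n - x_{n-1})/(f(x_n) - f(x_{n-1}))

Iteration 1:
  f(1.150000) = -0.677500
  f(1.980000) = 1.920400
  x_2 = 1.980000 - 1.920400×(1.980000 - 1.150000)/(1.920400 - (-0.677500))
       = 1.366454
Iteration 2:
  f(1.980000) = 1.920400
  f(1.366454) = -0.132804
  x_3 = 1.366454 - (-0.132804)×(1.366454 - 1.980000)/(-0.132804 - 1.920400)
       = 1.406139
Iteration 3:
  f(1.366454) = -0.132804
  f(1.406139) = -0.022774
  x_4 = 1.406139 - (-0.022774)×(1.406139 - 1.366454)/(-0.022774 - (-0.132804))
       = 1.414353
Iteration 4:
  f(1.406139) = -0.022774
  f(1.414353) = 0.000393
  x_5 = 1.414353 - 0.000393×(1.414353 - 1.406139)/(0.000393 - (-0.022774))
       = 1.414213
Iteration 5:
  f(1.414353) = 0.000393
  f(1.414213) = -0.000001
  x_6 = 1.414213 - (-0.000001)×(1.414213 - 1.414353)/(-0.000001 - 0.000393)
       = 1.414214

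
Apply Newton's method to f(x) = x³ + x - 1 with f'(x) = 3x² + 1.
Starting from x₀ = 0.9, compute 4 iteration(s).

f(x) = x³ + x - 1
f'(x) = 3x² + 1
x₀ = 0.9

Newton-Raphson formula: x_{n+1} = x_n - f(x_n)/f'(x_n)

Iteration 1:
  f(0.900000) = 0.629000
  f'(0.900000) = 3.430000
  x_1 = 0.900000 - 0.629000/3.430000 = 0.716618
Iteration 2:
  f(0.716618) = 0.084631
  f'(0.716618) = 2.540624
  x_2 = 0.716618 - 0.084631/2.540624 = 0.683307
Iteration 3:
  f(0.683307) = 0.002349
  f'(0.683307) = 2.400725
  x_3 = 0.683307 - 0.002349/2.400725 = 0.682329
Iteration 4:
  f(0.682329) = 0.000002
  f'(0.682329) = 2.396717
  x_4 = 0.682329 - 0.000002/2.396717 = 0.682328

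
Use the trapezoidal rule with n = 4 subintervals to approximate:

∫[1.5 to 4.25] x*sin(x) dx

f(x) = x*sin(x)
a = 1.5, b = 4.25, n = 4
h = (b - a)/n = 0.687500

Trapezoidal rule: (h/2)[f(x₀) + 2f(x₁) + 2f(x₂) + ... + f(xₙ)]

x_0 = 1.5000, f(x_0) = 1.496242, coefficient = 1
x_1 = 2.1875, f(x_1) = 1.784539, coefficient = 2
x_2 = 2.8750, f(x_2) = 0.757407, coefficient = 2
x_3 = 3.5625, f(x_3) = -1.455598, coefficient = 2
x_4 = 4.2500, f(x_4) = -3.803705, coefficient = 1

I ≈ (0.687500/2) × -0.134765 = -0.046325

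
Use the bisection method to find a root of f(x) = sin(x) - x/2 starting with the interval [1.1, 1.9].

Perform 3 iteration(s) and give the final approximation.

f(x) = sin(x) - x/2
Initial interval: [1.1, 1.9]

Iteration 1:
  c_1 = (1.100000 + 1.900000)/2 = 1.500000
  f(c_1) = f(1.500000) = 0.247495
  f(a) × f(c) ≥ 0, new interval: [1.500000, 1.900000]
Iteration 2:
  c_2 = (1.500000 + 1.900000)/2 = 1.700000
  f(c_2) = f(1.700000) = 0.141665
  f(a) × f(c) ≥ 0, new interval: [1.700000, 1.900000]
Iteration 3:
  c_3 = (1.700000 + 1.900000)/2 = 1.800000
  f(c_3) = f(1.800000) = 0.073848
  f(a) × f(c) ≥ 0, new interval: [1.800000, 1.900000]

After 3 iteration(s), the approximation is c_3 = 1.800000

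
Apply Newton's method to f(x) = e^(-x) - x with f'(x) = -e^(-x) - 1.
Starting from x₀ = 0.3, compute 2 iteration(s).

f(x) = e^(-x) - x
f'(x) = -e^(-x) - 1
x₀ = 0.3

Newton-Raphson formula: x_{n+1} = x_n - f(x_n)/f'(x_n)

Iteration 1:
  f(0.300000) = 0.440818
  f'(0.300000) = -1.740818
  x_1 = 0.300000 - 0.440818/(-1.740818) = 0.553225
Iteration 2:
  f(0.553225) = 0.021868
  f'(0.553225) = -1.575092
  x_2 = 0.553225 - 0.021868/(-1.575092) = 0.567108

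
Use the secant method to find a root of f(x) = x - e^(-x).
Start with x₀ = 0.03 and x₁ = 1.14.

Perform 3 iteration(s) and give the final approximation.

f(x) = x - e^(-x)
x₀ = 0.03, x₁ = 1.14

Secant formula: x_{n+1} = x_n - f(x_n)(x_n - x_{n-1})/(f(x_n) - f(x_{n-1}))

Iteration 1:
  f(0.030000) = -0.940446
  f(1.140000) = 0.820181
  x_2 = 1.140000 - 0.820181×(1.140000 - 0.030000)/(0.820181 - (-0.940446))
       = 0.622911
Iteration 2:
  f(1.140000) = 0.820181
  f(0.622911) = 0.086530
  x_3 = 0.622911 - 0.086530×(0.622911 - 1.140000)/(0.086530 - 0.820181)
       = 0.561923
Iteration 3:
  f(0.622911) = 0.086530
  f(0.561923) = -0.008189
  x_4 = 0.561923 - (-0.008189)×(0.561923 - 0.622911)/(-0.008189 - 0.086530)
       = 0.567196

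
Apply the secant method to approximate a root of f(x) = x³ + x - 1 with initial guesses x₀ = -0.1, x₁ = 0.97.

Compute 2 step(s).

f(x) = x³ + x - 1
x₀ = -0.1, x₁ = 0.97

Secant formula: x_{n+1} = x_n - f(x_n)(x_n - x_{n-1})/(f(x_n) - f(x_{n-1}))

Iteration 1:
  f(-0.100000) = -1.101000
  f(0.970000) = 0.882673
  x_2 = 0.970000 - 0.882673×(0.970000 - (-0.100000))/(0.882673 - (-1.101000))
       = 0.493883
Iteration 2:
  f(0.970000) = 0.882673
  f(0.493883) = -0.385649
  x_3 = 0.493883 - (-0.385649)×(0.493883 - 0.970000)/(-0.385649 - 0.882673)
       = 0.638652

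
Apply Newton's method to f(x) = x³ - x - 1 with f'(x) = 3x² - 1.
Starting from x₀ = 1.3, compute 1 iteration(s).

f(x) = x³ - x - 1
f'(x) = 3x² - 1
x₀ = 1.3

Newton-Raphson formula: x_{n+1} = x_n - f(x_n)/f'(x_n)

Iteration 1:
  f(1.300000) = -0.103000
  f'(1.300000) = 4.070000
  x_1 = 1.300000 - (-0.103000)/4.070000 = 1.325307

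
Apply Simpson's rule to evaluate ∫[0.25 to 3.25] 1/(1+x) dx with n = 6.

f(x) = 1/(1+x)
a = 0.25, b = 3.25, n = 6
h = (b - a)/n = 0.500000

Simpson's rule: (h/3)[f(x₀) + 4f(x₁) + 2f(x₂) + ... + f(xₙ)]

x_0 = 0.2500, f(x_0) = 0.800000, coefficient = 1
x_1 = 0.7500, f(x_1) = 0.571429, coefficient = 4
x_2 = 1.2500, f(x_2) = 0.444444, coefficient = 2
x_3 = 1.7500, f(x_3) = 0.363636, coefficient = 4
x_4 = 2.2500, f(x_4) = 0.307692, coefficient = 2
x_5 = 2.7500, f(x_5) = 0.266667, coefficient = 4
x_6 = 3.2500, f(x_6) = 0.235294, coefficient = 1

I ≈ (0.500000/3) × 7.346494 = 1.224416
Exact value: 1.223775
Error: 0.000640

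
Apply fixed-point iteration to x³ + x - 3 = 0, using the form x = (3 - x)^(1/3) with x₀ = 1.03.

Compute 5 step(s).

Equation: x³ + x - 3 = 0
Fixed-point form: x = (3 - x)^(1/3)
x₀ = 1.03

x_1 = g(1.030000) = 1.253590
x_2 = g(1.253590) = 1.204247
x_3 = g(1.204247) = 1.215483
x_4 = g(1.215483) = 1.212943
x_5 = g(1.212943) = 1.213518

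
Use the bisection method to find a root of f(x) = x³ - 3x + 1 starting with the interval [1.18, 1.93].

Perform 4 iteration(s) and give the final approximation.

f(x) = x³ - 3x + 1
Initial interval: [1.18, 1.93]

Iteration 1:
  c_1 = (1.180000 + 1.930000)/2 = 1.555000
  f(c_1) = f(1.555000) = 0.095029
  f(a) × f(c) < 0, new interval: [1.180000, 1.555000]
Iteration 2:
  c_2 = (1.180000 + 1.555000)/2 = 1.367500
  f(c_2) = f(1.367500) = -0.545198
  f(a) × f(c) ≥ 0, new interval: [1.367500, 1.555000]
Iteration 3:
  c_3 = (1.367500 + 1.555000)/2 = 1.461250
  f(c_3) = f(1.461250) = -0.263614
  f(a) × f(c) ≥ 0, new interval: [1.461250, 1.555000]
Iteration 4:
  c_4 = (1.461250 + 1.555000)/2 = 1.508125
  f(c_4) = f(1.508125) = -0.094234
  f(a) × f(c) ≥ 0, new interval: [1.508125, 1.555000]

After 4 iteration(s), the approximation is c_4 = 1.508125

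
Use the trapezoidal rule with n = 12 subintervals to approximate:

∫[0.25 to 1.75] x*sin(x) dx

f(x) = x*sin(x)
a = 0.25, b = 1.75, n = 12
h = (b - a)/n = 0.125000

Trapezoidal rule: (h/2)[f(x₀) + 2f(x₁) + 2f(x₂) + ... + f(xₙ)]

x_0 = 0.2500, f(x_0) = 0.061851, coefficient = 1
x_1 = 0.3750, f(x_1) = 0.137352, coefficient = 2
x_2 = 0.5000, f(x_2) = 0.239713, coefficient = 2
x_3 = 0.6250, f(x_3) = 0.365686, coefficient = 2
x_4 = 0.7500, f(x_4) = 0.511229, coefficient = 2
x_5 = 0.8750, f(x_5) = 0.671601, coefficient = 2
x_6 = 1.0000, f(x_6) = 0.841471, coefficient = 2
x_7 = 1.1250, f(x_7) = 1.015051, coefficient = 2
x_8 = 1.2500, f(x_8) = 1.186231, coefficient = 2
x_9 = 1.3750, f(x_9) = 1.348728, coefficient = 2
x_10 = 1.5000, f(x_10) = 1.496242, coefficient = 2
x_11 = 1.6250, f(x_11) = 1.622613, coefficient = 2
x_12 = 1.7500, f(x_12) = 1.721975, coefficient = 1

I ≈ (0.125000/2) × 20.655661 = 1.290979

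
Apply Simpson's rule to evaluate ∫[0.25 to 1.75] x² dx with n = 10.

f(x) = x²
a = 0.25, b = 1.75, n = 10
h = (b - a)/n = 0.150000

Simpson's rule: (h/3)[f(x₀) + 4f(x₁) + 2f(x₂) + ... + f(xₙ)]

x_0 = 0.2500, f(x_0) = 0.062500, coefficient = 1
x_1 = 0.4000, f(x_1) = 0.160000, coefficient = 4
x_2 = 0.5500, f(x_2) = 0.302500, coefficient = 2
x_3 = 0.7000, f(x_3) = 0.490000, coefficient = 4
x_4 = 0.8500, f(x_4) = 0.722500, coefficient = 2
x_5 = 1.0000, f(x_5) = 1.000000, coefficient = 4
x_6 = 1.1500, f(x_6) = 1.322500, coefficient = 2
x_7 = 1.3000, f(x_7) = 1.690000, coefficient = 4
x_8 = 1.4500, f(x_8) = 2.102500, coefficient = 2
x_9 = 1.6000, f(x_9) = 2.560000, coefficient = 4
x_10 = 1.7500, f(x_10) = 3.062500, coefficient = 1

I ≈ (0.150000/3) × 35.625000 = 1.781250
Exact value: 1.781250
Error: 0.000000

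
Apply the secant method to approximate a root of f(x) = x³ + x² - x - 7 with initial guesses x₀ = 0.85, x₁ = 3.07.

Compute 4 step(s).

f(x) = x³ + x² - x - 7
x₀ = 0.85, x₁ = 3.07

Secant formula: x_{n+1} = x_n - f(x_n)(x_n - x_{n-1})/(f(x_n) - f(x_{n-1}))

Iteration 1:
  f(0.850000) = -6.513375
  f(3.070000) = 28.289343
  x_2 = 3.070000 - 28.289343×(3.070000 - 0.850000)/(28.289343 - (-6.513375))
       = 1.265476
Iteration 2:
  f(3.070000) = 28.289343
  f(1.265476) = -4.637476
  x_3 = 1.265476 - (-4.637476)×(1.265476 - 3.070000)/(-4.637476 - 28.289343)
       = 1.519629
Iteration 3:
  f(1.265476) = -4.637476
  f(1.519629) = -2.701123
  x_4 = 1.519629 - (-2.701123)×(1.519629 - 1.265476)/(-2.701123 - (-4.637476))
       = 1.874160
Iteration 4:
  f(1.519629) = -2.701123
  f(1.874160) = 1.221255
  x_5 = 1.874160 - 1.221255×(1.874160 - 1.519629)/(1.221255 - (-2.701123))
       = 1.763774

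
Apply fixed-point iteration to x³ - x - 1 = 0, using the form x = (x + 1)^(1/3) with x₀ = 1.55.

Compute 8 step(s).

Equation: x³ - x - 1 = 0
Fixed-point form: x = (x + 1)^(1/3)
x₀ = 1.55

x_1 = g(1.550000) = 1.366197
x_2 = g(1.366197) = 1.332550
x_3 = g(1.332550) = 1.326204
x_4 = g(1.326204) = 1.325000
x_5 = g(1.325000) = 1.324772
x_6 = g(1.324772) = 1.324728
x_7 = g(1.324728) = 1.324720
x_8 = g(1.324720) = 1.324718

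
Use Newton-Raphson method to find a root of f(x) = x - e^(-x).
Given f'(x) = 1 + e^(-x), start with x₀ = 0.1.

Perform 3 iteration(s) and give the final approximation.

f(x) = x - e^(-x)
f'(x) = 1 + e^(-x)
x₀ = 0.1

Newton-Raphson formula: x_{n+1} = x_n - f(x_n)/f'(x_n)

Iteration 1:
  f(0.100000) = -0.804837
  f'(0.100000) = 1.904837
  x_1 = 0.100000 - (-0.804837)/1.904837 = 0.522523
Iteration 2:
  f(0.522523) = -0.070500
  f'(0.522523) = 1.593023
  x_2 = 0.522523 - (-0.070500)/1.593023 = 0.566778
Iteration 3:
  f(0.566778) = -0.000572
  f'(0.566778) = 1.567350
  x_3 = 0.566778 - (-0.000572)/1.567350 = 0.567143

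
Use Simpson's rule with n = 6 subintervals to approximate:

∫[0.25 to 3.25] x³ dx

f(x) = x³
a = 0.25, b = 3.25, n = 6
h = (b - a)/n = 0.500000

Simpson's rule: (h/3)[f(x₀) + 4f(x₁) + 2f(x₂) + ... + f(xₙ)]

x_0 = 0.2500, f(x_0) = 0.015625, coefficient = 1
x_1 = 0.7500, f(x_1) = 0.421875, coefficient = 4
x_2 = 1.2500, f(x_2) = 1.953125, coefficient = 2
x_3 = 1.7500, f(x_3) = 5.359375, coefficient = 4
x_4 = 2.2500, f(x_4) = 11.390625, coefficient = 2
x_5 = 2.7500, f(x_5) = 20.796875, coefficient = 4
x_6 = 3.2500, f(x_6) = 34.328125, coefficient = 1

I ≈ (0.500000/3) × 167.343750 = 27.890625
Exact value: 27.890625
Error: 0.000000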